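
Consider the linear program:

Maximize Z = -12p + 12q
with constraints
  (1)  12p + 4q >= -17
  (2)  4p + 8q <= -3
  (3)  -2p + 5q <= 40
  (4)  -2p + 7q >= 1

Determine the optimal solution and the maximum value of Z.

Vertices and Z = -12p + 12q:
  (-31/20, 2/5) → Z = 117/5
  (-123/92, -11/46) → Z = 303/23
  (-29/44, -1/22) → Z = 81/11

p = -31/20, q = 2/5, maximum Z = 117/5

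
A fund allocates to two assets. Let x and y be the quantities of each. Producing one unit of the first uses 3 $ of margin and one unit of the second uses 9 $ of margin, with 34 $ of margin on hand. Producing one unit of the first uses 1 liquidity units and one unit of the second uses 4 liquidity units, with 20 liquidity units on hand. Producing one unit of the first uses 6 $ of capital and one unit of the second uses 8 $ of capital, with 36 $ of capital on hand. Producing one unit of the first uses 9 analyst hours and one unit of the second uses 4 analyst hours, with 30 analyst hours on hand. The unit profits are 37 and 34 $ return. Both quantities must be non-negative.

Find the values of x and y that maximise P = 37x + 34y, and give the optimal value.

x = 2, y = 3, maximum P = 176

Corner points and P = 37x + 34y:
  (0, 0) → P = 0
  (0, 34/9) → P = 1156/9
  (10/3, 0) → P = 370/3
  (26/15, 16/5) → P = 2594/15
  (2, 3) → P = 176

The optimum lies where 6x + 8y = 36 and 9x + 4y = 30.
Solving simultaneously gives x = 2, y = 3.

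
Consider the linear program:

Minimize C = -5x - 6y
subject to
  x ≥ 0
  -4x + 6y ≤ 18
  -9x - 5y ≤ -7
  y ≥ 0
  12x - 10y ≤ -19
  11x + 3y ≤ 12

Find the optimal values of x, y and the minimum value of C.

Feasible corners and C = -5x - 6y:
  (0, 3) → C = -18
  (0, 19/10) → C = -57/5
  (3/13, 41/13) → C = -261/13
  (63/146, 353/146) → C = -2433/146

The optimum lies where -4x + 6y = 18 and 11x + 3y = 12.
Solving simultaneously gives x = 3/13, y = 41/13.

x = 3/13, y = 41/13, minimum C = -261/13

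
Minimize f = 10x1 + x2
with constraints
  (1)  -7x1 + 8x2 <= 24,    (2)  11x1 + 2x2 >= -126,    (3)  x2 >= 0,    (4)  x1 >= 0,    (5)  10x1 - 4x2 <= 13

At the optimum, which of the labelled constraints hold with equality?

(3) and (4)

Extreme points and f = 10x1 + x2:
  (0, 3) → f = 3
  (50/13, 331/52) → f = 2331/52
  (0, 0) → f = 0
  (13/10, 0) → f = 13

The minimum is at (0, 0). Substituting into each constraint, equality holds for (3) and (4); the remaining constraints have slack.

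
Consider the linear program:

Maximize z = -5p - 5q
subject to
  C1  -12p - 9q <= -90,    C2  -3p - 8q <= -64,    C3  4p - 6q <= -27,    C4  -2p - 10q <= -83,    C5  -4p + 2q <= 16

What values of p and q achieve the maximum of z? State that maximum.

p = 3/2, q = 8, maximum z = -95/2

Feasible corners and z = -5p - 5q:
  (3/2, 8) → z = -95/2
  (3/5, 46/5) → z = -49
  (57/13, 193/26) → z = -1535/26
The feasible region is unbounded (it extends along (1, 2), (3, 2)), but z strictly decreases along every unbounded feasible direction, so there is no improving ray and the maximum is attained at a vertex.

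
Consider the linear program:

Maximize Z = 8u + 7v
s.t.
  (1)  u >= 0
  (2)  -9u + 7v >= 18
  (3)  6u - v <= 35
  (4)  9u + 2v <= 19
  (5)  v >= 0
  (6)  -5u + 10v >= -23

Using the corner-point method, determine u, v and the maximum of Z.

u = 0, v = 19/2, maximum Z = 133/2

Corner points and Z = 8u + 7v:
  (0, 18/7) → Z = 18
  (0, 19/2) → Z = 133/2
  (97/81, 37/9) → Z = 3107/81

The optimum lies where u = 0 and 9u + 2v = 19.
Solving simultaneously gives u = 0, v = 19/2.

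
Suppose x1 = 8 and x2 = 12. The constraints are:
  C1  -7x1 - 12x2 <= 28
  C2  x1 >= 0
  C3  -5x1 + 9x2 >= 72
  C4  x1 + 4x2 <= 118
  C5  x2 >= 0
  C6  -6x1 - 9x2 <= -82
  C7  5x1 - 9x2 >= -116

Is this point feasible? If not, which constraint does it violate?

Constraint C3: -5x1 + 9x2 = 68, which is not ≥ 72. All other constraints are satisfied.

not feasible — violates C3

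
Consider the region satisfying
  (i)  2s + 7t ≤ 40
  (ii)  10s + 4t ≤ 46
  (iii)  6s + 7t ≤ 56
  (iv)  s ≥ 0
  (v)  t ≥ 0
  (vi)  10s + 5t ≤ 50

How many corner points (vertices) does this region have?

5

The feasible vertices (each the meet of two boundaries and inside every other half-plane) are:
  (0, 40/7)
  (5/2, 5)
  (23/5, 0)
  (3, 4)
  (0, 0)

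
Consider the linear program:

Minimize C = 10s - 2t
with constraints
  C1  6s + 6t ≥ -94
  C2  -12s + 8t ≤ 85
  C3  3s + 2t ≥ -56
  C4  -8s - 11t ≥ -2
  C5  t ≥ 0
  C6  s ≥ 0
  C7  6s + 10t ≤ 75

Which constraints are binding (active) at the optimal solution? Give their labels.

Extreme points and C = 10s - 2t:
  (1/4, 0) → C = 5/2
  (0, 2/11) → C = -4/11
  (0, 0) → C = 0

The minimum is at (0, 2/11). Substituting into each constraint, equality holds for C4 and C6; the remaining constraints have slack.

C4 and C6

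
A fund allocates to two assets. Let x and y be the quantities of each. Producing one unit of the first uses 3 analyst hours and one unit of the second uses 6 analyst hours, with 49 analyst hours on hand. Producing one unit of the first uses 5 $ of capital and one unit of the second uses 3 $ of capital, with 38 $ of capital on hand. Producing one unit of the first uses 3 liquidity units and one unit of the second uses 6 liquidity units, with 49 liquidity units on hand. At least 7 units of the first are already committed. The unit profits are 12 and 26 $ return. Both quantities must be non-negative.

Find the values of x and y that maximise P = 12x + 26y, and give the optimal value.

Feasible corners and P = 12x + 26y:
  (38/5, 0) → P = 456/5
  (7, 0) → P = 84
  (7, 1) → P = 110

x = 7, y = 1, maximum P = 110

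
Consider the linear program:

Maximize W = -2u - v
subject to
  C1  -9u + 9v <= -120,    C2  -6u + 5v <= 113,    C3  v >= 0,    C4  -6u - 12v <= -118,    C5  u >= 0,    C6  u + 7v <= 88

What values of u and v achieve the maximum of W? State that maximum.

Vertices and W = -2u - v:
  (139/9, 19/9) → W = -33
  (68/3, 28/3) → W = -164/3
  (59/3, 0) → W = -118/3
  (88, 0) → W = -176

The optimum lies where -9u + 9v = -120 and -6u - 12v = -118.
Solving simultaneously gives u = 139/9, v = 19/9.

u = 139/9, v = 19/9, maximum W = -33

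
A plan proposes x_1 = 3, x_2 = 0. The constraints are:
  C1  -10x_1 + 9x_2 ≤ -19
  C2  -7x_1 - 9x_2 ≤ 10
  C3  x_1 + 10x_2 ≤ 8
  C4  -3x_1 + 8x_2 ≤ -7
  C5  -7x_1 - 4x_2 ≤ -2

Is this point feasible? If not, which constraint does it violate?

feasible

C1: -30 ≤ -19 ✓
C2: -21 ≤ 10 ✓
C3: 3 ≤ 8 ✓
C4: -9 ≤ -7 ✓
C5: -21 ≤ -2 ✓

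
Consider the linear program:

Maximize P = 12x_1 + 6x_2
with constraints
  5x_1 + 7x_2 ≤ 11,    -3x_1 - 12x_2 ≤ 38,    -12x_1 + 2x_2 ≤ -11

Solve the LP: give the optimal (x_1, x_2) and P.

x_1 = 398/39, x_2 = -223/39, maximum P = 1146/13

Extreme points and P = 12x_1 + 6x_2:
  (398/39, -223/39) → P = 1146/13
  (99/94, 77/94) → P = 825/47
  (28/75, -163/50) → P = -377/25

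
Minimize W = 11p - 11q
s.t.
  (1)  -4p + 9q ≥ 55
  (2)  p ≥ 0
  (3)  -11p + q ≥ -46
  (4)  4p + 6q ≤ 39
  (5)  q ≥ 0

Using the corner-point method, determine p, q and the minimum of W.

p = 0, q = 13/2, minimum W = -143/2

Vertices and W = 11p - 11q:
  (0, 55/9) → W = -605/9
  (7/20, 94/15) → W = -781/12
  (0, 13/2) → W = -143/2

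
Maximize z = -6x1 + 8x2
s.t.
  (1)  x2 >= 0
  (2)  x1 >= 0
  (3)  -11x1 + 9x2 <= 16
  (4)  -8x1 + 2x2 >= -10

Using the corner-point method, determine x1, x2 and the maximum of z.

x1 = 61/25, x2 = 119/25, maximum z = 586/25

Corner points and z = -6x1 + 8x2:
  (0, 0) → z = 0
  (5/4, 0) → z = -15/2
  (0, 16/9) → z = 128/9
  (61/25, 119/25) → z = 586/25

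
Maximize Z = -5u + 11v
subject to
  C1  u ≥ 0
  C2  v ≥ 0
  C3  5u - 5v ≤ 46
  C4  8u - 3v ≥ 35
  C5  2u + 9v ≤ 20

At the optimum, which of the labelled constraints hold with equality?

Vertices and Z = -5u + 11v:
  (46/5, 0) → Z = -46
  (35/8, 0) → Z = -175/8
  (514/55, 8/55) → Z = -2482/55
  (125/26, 15/13) → Z = -295/26

The maximum is at (125/26, 15/13). Substituting into each constraint, equality holds for C4 and C5; the remaining constraints have slack.

C4 and C5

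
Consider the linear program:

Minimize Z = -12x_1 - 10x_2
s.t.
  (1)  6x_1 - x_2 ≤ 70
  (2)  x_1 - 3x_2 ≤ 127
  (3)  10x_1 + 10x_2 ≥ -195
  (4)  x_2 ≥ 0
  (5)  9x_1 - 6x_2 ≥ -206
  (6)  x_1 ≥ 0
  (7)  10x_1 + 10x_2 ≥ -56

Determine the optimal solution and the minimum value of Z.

x_1 = 626/27, x_2 = 622/9, minimum Z = -2908/3

Vertices and Z = -12x_1 - 10x_2:
  (35/3, 0) → Z = -140
  (626/27, 622/9) → Z = -2908/3
  (0, 0) → Z = 0
  (0, 103/3) → Z = -1030/3

The optimum lies where 6x_1 - x_2 = 70 and 9x_1 - 6x_2 = -206.
Solving simultaneously gives x_1 = 626/27, x_2 = 622/9.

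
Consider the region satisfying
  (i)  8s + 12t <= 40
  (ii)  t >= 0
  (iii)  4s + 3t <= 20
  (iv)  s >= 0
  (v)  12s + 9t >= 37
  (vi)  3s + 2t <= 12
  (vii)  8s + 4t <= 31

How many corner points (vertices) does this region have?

5

Pairwise boundary intersections that survive every other constraint:
  (7/6, 23/9)
  (16/5, 6/5)
  (37/12, 0)
  (31/8, 0)
  (7/2, 3/4)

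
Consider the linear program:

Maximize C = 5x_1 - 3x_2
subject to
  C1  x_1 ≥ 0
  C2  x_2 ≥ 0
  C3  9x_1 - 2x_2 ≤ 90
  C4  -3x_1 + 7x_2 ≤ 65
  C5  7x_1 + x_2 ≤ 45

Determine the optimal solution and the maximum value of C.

x_1 = 45/7, x_2 = 0, maximum C = 225/7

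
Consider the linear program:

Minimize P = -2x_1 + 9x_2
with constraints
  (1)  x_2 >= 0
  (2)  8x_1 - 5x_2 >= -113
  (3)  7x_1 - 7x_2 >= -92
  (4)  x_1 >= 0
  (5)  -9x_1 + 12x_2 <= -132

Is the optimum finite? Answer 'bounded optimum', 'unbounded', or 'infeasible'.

unbounded

From the feasible point (44/3, 0), moving in the direction (1, 0) keeps every constraint satisfied while P decreases without bound.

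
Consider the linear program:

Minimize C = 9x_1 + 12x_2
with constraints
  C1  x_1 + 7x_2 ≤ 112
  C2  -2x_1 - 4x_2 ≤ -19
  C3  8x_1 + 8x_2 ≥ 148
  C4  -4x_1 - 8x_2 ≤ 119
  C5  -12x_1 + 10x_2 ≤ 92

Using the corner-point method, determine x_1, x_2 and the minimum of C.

The feasible region is unbounded (it extends along (7, -1), (2, -1)), but C strictly increases along every unbounded feasible direction, so there is no improving ray and the minimum is attained at a vertex.

At the optimal vertex, -2x_1 - 4x_2 = -19 and 8x_1 + 8x_2 = 148.
Solving simultaneously gives x_1 = 55/2, x_2 = -9.

x_1 = 55/2, x_2 = -9, minimum C = 279/2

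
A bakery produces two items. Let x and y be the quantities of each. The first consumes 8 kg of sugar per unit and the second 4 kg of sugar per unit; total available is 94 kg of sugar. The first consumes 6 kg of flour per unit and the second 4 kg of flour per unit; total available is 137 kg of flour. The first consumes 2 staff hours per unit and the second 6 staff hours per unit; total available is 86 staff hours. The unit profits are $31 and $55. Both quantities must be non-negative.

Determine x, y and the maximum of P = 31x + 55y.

x = 11/2, y = 25/2, maximum P = 858

Feasible corners and P = 31x + 55y:
  (0, 0) → P = 0
  (0, 43/3) → P = 2365/3
  (47/4, 0) → P = 1457/4
  (11/2, 25/2) → P = 858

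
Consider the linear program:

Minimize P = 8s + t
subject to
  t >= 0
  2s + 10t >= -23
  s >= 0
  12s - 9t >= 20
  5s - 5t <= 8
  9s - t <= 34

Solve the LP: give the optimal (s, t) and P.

Extreme points and P = 8s + t:
  (28/15, 4/15) → P = 76/5
  (286/69, 76/23) → P = 2516/69
  (81/20, 49/20) → P = 697/20

s = 28/15, t = 4/15, minimum P = 76/5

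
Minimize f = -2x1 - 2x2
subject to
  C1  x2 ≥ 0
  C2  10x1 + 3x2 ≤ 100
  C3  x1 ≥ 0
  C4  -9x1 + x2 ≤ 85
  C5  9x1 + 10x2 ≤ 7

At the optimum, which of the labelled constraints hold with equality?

C1 and C5

Corner points and f = -2x1 - 2x2:
  (0, 0) → f = 0
  (7/9, 0) → f = -14/9
  (0, 7/10) → f = -7/5

The minimum is at (7/9, 0). Substituting into each constraint, equality holds for C1 and C5; the remaining constraints have slack.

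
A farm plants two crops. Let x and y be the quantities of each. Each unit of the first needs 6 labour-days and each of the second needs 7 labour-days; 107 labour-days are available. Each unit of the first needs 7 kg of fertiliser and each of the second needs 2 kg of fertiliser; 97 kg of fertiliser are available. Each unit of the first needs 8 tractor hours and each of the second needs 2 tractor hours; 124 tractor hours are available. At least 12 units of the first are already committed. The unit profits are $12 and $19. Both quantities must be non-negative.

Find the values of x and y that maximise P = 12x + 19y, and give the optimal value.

x = 12, y = 5, maximum P = 239

Corner points and P = 12x + 19y:
  (97/7, 0) → P = 1164/7
  (12, 0) → P = 144
  (465/37, 167/37) → P = 8753/37
  (12, 5) → P = 239

The optimum lies where 6x + 7y = 107 and x = 12.
Solving simultaneously gives x = 12, y = 5.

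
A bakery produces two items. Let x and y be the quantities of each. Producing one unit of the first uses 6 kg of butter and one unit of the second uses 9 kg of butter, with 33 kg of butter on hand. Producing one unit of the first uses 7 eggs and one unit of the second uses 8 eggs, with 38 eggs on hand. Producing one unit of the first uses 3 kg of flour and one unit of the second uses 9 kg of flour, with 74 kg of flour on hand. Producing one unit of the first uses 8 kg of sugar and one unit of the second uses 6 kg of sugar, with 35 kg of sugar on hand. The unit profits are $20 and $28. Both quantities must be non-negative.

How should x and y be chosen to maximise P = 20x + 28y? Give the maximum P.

Corner points and P = 20x + 28y:
  (0, 0) → P = 0
  (0, 11/3) → P = 308/3
  (35/8, 0) → P = 175/2
  (13/4, 3/2) → P = 107

x = 13/4, y = 3/2, maximum P = 107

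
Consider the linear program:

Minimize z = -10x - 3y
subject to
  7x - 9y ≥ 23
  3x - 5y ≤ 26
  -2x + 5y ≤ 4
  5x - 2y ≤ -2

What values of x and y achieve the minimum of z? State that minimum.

x = -64/31, y = -129/31, minimum z = 1027/31

Feasible corners and z = -10x - 3y:
  (-119/8, -113/8) → z = 1529/8
  (-64/31, -129/31) → z = 1027/31
  (-62/19, -136/19) → z = 1028/19

At the optimal vertex, 7x - 9y = 23 and 5x - 2y = -2.
Solving simultaneously gives x = -64/31, y = -129/31.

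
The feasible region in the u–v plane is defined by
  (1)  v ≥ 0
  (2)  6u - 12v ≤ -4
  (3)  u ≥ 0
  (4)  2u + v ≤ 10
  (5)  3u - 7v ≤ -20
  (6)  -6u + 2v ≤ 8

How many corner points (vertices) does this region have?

Pairwise boundary intersections that survive every other constraint:
  (0, 20/7)
  (0, 4)
  (50/17, 70/17)
  (6/5, 38/5)

4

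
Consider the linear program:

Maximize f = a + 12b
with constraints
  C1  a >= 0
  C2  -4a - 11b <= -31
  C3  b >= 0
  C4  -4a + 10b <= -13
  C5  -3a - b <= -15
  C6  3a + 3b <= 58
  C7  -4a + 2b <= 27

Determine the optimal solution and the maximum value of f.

a = 619/42, b = 193/42, maximum f = 2935/42

Vertices and f = a + 12b:
  (31/4, 0) → f = 31/4
  (151/28, 6/7) → f = 439/28
  (58/3, 0) → f = 58/3
  (619/42, 193/42) → f = 2935/42

The binding constraints are -4a + 10b = -13 and 3a + 3b = 58.
Solving simultaneously gives a = 619/42, b = 193/42.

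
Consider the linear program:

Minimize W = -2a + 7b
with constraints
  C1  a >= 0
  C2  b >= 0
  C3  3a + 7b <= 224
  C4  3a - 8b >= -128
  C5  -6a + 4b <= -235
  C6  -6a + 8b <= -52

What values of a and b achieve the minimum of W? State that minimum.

a = 224/3, b = 0, minimum W = -448/3

At the optimal vertex, b = 0 and 3a + 7b = 224.
Solving simultaneously gives a = 224/3, b = 0.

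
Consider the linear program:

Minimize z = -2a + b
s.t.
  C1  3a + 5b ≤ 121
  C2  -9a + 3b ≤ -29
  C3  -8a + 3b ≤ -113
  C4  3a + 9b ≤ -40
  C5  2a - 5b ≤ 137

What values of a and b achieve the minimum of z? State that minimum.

a = 1033/33, b = -491/33, minimum z = -2557/33

Feasible corners and z = -2a + b:
  (299/27, -659/81) → z = -2453/81
  (77/17, -435/17) → z = -589/17
  (1033/33, -491/33) → z = -2557/33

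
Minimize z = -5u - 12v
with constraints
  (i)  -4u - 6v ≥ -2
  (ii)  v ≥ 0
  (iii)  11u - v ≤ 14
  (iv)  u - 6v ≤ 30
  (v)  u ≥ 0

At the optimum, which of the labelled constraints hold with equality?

Extreme points and z = -5u - 12v:
  (1/2, 0) → z = -5/2
  (0, 1/3) → z = -4
  (0, 0) → z = 0

The minimum is at (0, 1/3). Substituting into each constraint, equality holds for (i) and (v); the remaining constraints have slack.

(i) and (v)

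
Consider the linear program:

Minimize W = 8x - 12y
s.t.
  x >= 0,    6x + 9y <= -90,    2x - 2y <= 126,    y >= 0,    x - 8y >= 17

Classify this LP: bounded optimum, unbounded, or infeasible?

infeasible

The boundaries x = 0 and 6x + 9y = -90 meet at (0, -10), but that point violates y ≥ 0. Every candidate vertex is excluded by some other constraint, so the feasible region is empty.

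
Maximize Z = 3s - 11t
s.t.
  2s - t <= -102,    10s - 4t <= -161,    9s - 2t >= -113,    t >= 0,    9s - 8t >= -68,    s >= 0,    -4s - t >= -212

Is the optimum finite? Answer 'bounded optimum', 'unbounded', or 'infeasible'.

The boundaries 2s - t = -102 and 9s - 2t = -113 meet at (91/5, 692/5), but that point violates 9s - 8t ≥ -68. Every candidate vertex is excluded by some other constraint, so the feasible region is empty.

infeasible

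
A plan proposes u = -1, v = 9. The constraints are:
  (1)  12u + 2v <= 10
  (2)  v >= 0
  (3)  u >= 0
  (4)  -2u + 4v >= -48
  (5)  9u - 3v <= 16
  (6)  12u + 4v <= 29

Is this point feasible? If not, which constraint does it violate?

not feasible — violates (3)

Constraint (3): u = -1, which is not ≥ 0. All other constraints are satisfied.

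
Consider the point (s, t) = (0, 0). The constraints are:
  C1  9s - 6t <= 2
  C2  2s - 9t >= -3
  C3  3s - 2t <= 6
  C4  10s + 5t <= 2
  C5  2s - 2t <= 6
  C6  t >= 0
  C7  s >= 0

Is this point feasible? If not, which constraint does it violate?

C1: 0 ≤ 2 ✓
C2: 0 ≥ -3 ✓
C3: 0 ≤ 6 ✓
C4: 0 ≤ 2 ✓
C5: 0 ≤ 6 ✓
C6: 0 ≥ 0 ✓
C7: 0 ≥ 0 ✓

feasible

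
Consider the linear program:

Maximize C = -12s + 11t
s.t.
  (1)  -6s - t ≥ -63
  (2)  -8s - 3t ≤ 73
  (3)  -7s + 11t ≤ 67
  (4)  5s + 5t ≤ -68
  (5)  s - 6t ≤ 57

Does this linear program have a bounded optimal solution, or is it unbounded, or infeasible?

bounded optimum

Vertices and C = -12s + 11t:
  (-161/25, -179/25) → C = -37/25
  (-89/17, -529/51) → C = -2615/51
  (-123/35, -353/35) → C = -2407/35
The feasible region has finitely many vertices and no improving ray; the maximum is -37/25 at (-161/25, -179/25).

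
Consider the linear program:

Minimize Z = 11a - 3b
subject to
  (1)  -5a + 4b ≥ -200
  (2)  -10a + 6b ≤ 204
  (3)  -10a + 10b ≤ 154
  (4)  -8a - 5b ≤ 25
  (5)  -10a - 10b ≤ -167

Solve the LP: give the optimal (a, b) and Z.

a = 13/20, b = 321/20, minimum Z = -41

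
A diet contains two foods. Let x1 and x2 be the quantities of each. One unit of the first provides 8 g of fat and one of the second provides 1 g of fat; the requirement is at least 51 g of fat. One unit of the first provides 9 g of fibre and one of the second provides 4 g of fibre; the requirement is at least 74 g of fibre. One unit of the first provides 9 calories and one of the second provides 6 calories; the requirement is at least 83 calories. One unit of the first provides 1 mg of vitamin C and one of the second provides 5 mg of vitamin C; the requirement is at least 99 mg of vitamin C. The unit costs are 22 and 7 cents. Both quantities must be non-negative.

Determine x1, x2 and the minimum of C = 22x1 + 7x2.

Extreme points and C = 22x1 + 7x2:
  (0, 51) → C = 357
  (99, 0) → C = 2178
  (4, 19) → C = 221
The feasible region is unbounded (it extends along (0, 1), (1, 0)), but C strictly increases along every unbounded feasible direction, so there is no improving ray and the minimum is attained at a vertex.

The optimum lies where 8x1 + x2 = 51 and x1 + 5x2 = 99.
Solving simultaneously gives x1 = 4, x2 = 19.

x1 = 4, x2 = 19, minimum C = 221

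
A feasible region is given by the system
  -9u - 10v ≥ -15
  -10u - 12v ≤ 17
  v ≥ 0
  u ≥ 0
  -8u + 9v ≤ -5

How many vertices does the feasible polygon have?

3

Intersecting each pair of boundary lines and keeping only the points that satisfy every inequality leaves:
  (5/3, 0)
  (185/161, 75/161)
  (5/8, 0)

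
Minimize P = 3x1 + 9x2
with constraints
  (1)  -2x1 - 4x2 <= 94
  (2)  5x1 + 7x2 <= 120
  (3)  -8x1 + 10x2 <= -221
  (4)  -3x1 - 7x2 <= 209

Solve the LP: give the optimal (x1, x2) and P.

x1 = 329/2, x2 = -1405/14, minimum P = -2868/7

Corner points and P = 3x1 + 9x2:
  (-14/13, -597/26) → P = -5457/26
  (89, -68) → P = -345
  (2747/106, -145/106) → P = 3468/53
  (329/2, -1405/14) → P = -2868/7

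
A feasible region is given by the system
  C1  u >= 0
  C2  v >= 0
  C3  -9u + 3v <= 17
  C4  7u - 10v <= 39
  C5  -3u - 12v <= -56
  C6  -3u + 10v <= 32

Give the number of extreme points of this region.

3

Of the 15 pairwise boundary intersections, those satisfying every inequality are:
  (514/57, 275/114)
  (71/4, 341/40)
  (8/3, 4)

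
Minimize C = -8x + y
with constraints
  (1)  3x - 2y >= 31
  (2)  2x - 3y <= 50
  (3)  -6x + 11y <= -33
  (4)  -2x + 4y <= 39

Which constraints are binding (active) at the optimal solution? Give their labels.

Feasible corners and C = -8x + y:
  (-7/5, -88/5) → C = -32/5
  (275/21, 29/7) → C = -2113/21
  (451/4, 117/2) → C = -1687/2

The minimum is at (451/4, 117/2). Substituting into each constraint, equality holds for (2) and (3); the remaining constraints have slack.

(2) and (3)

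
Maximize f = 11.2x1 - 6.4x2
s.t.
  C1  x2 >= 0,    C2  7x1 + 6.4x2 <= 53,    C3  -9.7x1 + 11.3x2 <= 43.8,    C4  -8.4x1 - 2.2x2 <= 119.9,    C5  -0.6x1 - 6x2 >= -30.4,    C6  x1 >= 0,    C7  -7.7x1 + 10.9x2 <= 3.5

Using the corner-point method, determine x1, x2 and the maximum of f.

Corner points and f = 11.2x1 - 6.4x2:
  (53/7, 0) → f = 424/5
  (0, 0) → f = 0
  (9255/2093, 1030/299) → f = 632/23
  (0, 35/109) → f = -224/109

x1 = 53/7, x2 = 0, maximum f = 424/5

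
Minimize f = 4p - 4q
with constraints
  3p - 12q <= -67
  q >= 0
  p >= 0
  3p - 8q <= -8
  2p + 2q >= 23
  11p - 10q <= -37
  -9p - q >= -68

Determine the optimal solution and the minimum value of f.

p = 0, q = 68, minimum f = -272

Corner points and f = 4p - 4q:
  (0, 23/2) → f = -46
  (0, 68) → f = -272
  (26/7, 109/14) → f = -114/7
  (643/101, 1081/101) → f = -1752/101

The optimum lies where p = 0 and -9p - q = -68.
Solving simultaneously gives p = 0, q = 68.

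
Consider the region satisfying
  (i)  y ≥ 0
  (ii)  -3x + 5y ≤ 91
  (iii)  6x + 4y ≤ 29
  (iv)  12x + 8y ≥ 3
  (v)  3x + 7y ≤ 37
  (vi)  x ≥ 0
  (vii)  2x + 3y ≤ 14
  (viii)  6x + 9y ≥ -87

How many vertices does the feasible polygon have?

Intersecting each pair of boundary lines and keeping only the points that satisfy every inequality leaves:
  (29/6, 0)
  (1/4, 0)
  (31/10, 13/5)
  (0, 3/8)
  (0, 14/3)

5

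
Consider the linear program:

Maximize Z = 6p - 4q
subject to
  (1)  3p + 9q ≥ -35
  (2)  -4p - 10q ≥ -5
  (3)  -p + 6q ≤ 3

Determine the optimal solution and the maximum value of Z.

Corner points and Z = 6p - 4q:
  (395/6, -155/6) → Z = 1495/3
  (-79/9, -26/27) → Z = -1318/27
  (0, 1/2) → Z = -2

At the optimal vertex, 3p + 9q = -35 and -4p - 10q = -5.
Solving simultaneously gives p = 395/6, q = -155/6.

p = 395/6, q = -155/6, maximum Z = 1495/3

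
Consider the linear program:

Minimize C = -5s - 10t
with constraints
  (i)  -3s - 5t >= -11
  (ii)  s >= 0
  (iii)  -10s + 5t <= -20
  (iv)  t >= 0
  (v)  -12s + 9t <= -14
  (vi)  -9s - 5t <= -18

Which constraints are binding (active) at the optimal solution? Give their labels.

(i) and (iii)

Extreme points and C = -5s - 10t:
  (31/13, 10/13) → C = -255/13
  (11/3, 0) → C = -55/3
  (2, 0) → C = -10

The minimum is at (31/13, 10/13). Substituting into each constraint, equality holds for (i) and (iii); the remaining constraints have slack.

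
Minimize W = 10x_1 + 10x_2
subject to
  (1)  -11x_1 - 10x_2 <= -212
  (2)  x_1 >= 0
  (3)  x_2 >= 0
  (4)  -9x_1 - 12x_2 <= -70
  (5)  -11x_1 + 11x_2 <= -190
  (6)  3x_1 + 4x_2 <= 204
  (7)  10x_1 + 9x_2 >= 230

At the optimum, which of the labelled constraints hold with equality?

(3) and (7)

Vertices and W = 10x_1 + 10x_2:
  (68, 0) → W = 680
  (23, 0) → W = 230
  (3004/77, 1674/77) → W = 46780/77
  (4240/209, 630/209) → W = 48700/209

The minimum is at (23, 0). Substituting into each constraint, equality holds for (3) and (7); the remaining constraints have slack.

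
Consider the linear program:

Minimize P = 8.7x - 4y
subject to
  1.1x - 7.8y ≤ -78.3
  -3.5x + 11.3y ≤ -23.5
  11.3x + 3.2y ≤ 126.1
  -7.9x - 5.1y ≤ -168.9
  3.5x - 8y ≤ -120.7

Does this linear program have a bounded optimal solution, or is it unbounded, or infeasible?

The boundaries 11.3x + 3.2y = 126.1 and -7.9x - 5.1y = -168.9 meet at (10263/3235, 91238/3235), but that point violates -3.5x + 11.3y ≤ -23.5. Every candidate vertex is excluded by some other constraint, so the feasible region is empty.

infeasible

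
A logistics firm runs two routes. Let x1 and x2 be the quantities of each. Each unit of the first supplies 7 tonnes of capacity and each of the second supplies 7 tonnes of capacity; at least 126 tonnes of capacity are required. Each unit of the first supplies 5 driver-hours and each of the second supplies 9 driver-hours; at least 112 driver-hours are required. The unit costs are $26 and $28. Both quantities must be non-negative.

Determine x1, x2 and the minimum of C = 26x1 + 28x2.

The feasible region is unbounded (it extends along (0, 1), (1, 0)), but C strictly increases along every unbounded feasible direction, so there is no improving ray and the minimum is attained at a vertex.

x1 = 25/2, x2 = 11/2, minimum C = 479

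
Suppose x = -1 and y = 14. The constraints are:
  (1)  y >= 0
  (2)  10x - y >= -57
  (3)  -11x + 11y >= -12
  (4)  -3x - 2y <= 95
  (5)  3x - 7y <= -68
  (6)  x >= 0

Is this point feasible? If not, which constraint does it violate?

not feasible — violates (6)

Constraint (6): x = -1, which is not ≥ 0. All other constraints are satisfied.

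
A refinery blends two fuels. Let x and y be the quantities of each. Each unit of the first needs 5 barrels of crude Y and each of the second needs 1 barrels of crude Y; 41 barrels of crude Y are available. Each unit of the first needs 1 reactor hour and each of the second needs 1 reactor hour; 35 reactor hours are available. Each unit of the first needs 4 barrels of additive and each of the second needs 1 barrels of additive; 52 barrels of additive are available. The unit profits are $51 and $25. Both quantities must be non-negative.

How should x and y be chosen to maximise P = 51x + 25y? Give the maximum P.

x = 3/2, y = 67/2, maximum P = 914

Feasible corners and P = 51x + 25y:
  (0, 0) → P = 0
  (0, 35) → P = 875
  (41/5, 0) → P = 2091/5
  (3/2, 67/2) → P = 914

The optimum lies where 5x + y = 41 and x + y = 35.
Solving simultaneously gives x = 3/2, y = 67/2.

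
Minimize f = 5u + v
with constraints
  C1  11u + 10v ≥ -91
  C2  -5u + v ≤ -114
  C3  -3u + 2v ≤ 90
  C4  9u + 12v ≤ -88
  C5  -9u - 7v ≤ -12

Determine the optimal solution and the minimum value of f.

The feasible region is unbounded (it extends along (10, -11), (4, -3)), but f strictly increases along every unbounded feasible direction, so there is no improving ray and the minimum is attained at a vertex.

u = 405/22, v = -483/22, minimum f = 771/11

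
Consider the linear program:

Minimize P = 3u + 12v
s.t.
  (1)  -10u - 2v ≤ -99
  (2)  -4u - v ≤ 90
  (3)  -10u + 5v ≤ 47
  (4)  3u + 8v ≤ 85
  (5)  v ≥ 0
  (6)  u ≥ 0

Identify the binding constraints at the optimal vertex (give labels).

(1) and (5)

Corner points and P = 3u + 12v:
  (311/37, 553/74) → P = 4251/37
  (99/10, 0) → P = 297/10
  (85/3, 0) → P = 85

The minimum is at (99/10, 0). Substituting into each constraint, equality holds for (1) and (5); the remaining constraints have slack.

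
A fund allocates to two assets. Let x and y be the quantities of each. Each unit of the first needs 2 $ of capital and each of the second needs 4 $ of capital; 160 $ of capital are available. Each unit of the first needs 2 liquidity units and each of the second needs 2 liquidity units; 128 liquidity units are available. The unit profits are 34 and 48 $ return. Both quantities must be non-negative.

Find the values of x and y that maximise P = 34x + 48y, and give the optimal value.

x = 48, y = 16, maximum P = 2400

Corner points and P = 34x + 48y:
  (0, 0) → P = 0
  (0, 40) → P = 1920
  (64, 0) → P = 2176
  (48, 16) → P = 2400

At the optimal vertex, 2x + 4y = 160 and 2x + 2y = 128.
Solving simultaneously gives x = 48, y = 16.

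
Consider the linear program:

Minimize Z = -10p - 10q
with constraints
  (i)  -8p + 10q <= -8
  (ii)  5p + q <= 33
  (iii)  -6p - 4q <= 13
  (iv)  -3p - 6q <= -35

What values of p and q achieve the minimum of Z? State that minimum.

Extreme points and Z = -10p - 10q:
  (169/29, 112/29) → Z = -2810/29
  (199/39, 128/39) → Z = -1090/13
  (163/27, 76/27) → Z = -2390/27

The binding constraints are -8p + 10q = -8 and 5p + q = 33.
Solving simultaneously gives p = 169/29, q = 112/29.

p = 169/29, q = 112/29, minimum Z = -2810/29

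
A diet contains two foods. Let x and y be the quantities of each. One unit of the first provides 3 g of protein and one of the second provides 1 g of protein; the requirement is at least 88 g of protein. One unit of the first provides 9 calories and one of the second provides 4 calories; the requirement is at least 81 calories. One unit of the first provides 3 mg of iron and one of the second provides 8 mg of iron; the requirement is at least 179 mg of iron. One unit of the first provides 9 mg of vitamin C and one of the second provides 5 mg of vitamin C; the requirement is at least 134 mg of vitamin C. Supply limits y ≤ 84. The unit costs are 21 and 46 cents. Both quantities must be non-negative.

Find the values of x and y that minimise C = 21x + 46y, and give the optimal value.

Vertices and C = 21x + 46y:
  (179/3, 0) → C = 1253
  (25, 13) → C = 1123
  (4/3, 84) → C = 3892
The feasible region is unbounded (it extends along (1, 0)), but C strictly increases along every unbounded feasible direction, so there is no improving ray and the minimum is attained at a vertex.

x = 25, y = 13, minimum C = 1123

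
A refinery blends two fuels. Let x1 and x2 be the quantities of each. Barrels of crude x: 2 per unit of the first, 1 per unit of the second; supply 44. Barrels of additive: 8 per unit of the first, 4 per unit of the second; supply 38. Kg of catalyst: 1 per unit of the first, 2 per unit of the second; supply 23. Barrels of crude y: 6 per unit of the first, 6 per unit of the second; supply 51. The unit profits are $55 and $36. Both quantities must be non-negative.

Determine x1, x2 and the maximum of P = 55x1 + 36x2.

Extreme points and P = 55x1 + 36x2:
  (0, 0) → P = 0
  (0, 17/2) → P = 306
  (19/4, 0) → P = 1045/4
  (1, 15/2) → P = 325

The binding constraints are 8x1 + 4x2 = 38 and 6x1 + 6x2 = 51.
Solving simultaneously gives x1 = 1, x2 = 15/2.

x1 = 1, x2 = 15/2, maximum P = 325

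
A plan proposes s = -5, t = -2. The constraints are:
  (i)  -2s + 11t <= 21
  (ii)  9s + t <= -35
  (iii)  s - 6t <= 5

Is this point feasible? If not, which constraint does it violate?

Constraint (iii): s - 6t = 7, which is not ≤ 5. All other constraints are satisfied.

not feasible — violates (iii)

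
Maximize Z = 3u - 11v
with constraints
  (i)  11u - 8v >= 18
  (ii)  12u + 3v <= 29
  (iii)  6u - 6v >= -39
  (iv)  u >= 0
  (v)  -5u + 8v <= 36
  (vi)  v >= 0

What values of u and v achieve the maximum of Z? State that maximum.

u = 29/12, v = 0, maximum Z = 29/4

The optimum lies where 12u + 3v = 29 and v = 0.
Solving simultaneously gives u = 29/12, v = 0.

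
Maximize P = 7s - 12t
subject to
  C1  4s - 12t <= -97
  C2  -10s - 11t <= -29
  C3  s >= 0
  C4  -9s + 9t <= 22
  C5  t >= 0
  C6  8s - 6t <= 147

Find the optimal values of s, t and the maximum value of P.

Corner points and P = 7s - 12t:
  (203/24, 785/72) → P = -573/8
  (391/12, 341/18) → P = 3/4
  (485/6, 1499/18) → P = -867/2

The optimum lies where 4s - 12t = -97 and 8s - 6t = 147.
Solving simultaneously gives s = 391/12, t = 341/18.

s = 391/12, t = 341/18, maximum P = 3/4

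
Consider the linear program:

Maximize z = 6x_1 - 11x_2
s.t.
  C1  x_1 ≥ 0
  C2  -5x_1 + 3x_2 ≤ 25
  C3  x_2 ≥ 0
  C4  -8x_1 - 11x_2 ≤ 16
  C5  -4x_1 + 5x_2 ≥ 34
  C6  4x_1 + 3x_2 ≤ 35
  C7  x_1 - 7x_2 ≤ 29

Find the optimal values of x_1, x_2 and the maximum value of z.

x_1 = 0, x_2 = 34/5, maximum z = -374/5

Corner points and z = 6x_1 - 11x_2:
  (0, 25/3) → z = -275/3
  (0, 34/5) → z = -374/5
  (10/9, 275/27) → z = -2845/27
  (73/32, 69/8) → z = -1299/16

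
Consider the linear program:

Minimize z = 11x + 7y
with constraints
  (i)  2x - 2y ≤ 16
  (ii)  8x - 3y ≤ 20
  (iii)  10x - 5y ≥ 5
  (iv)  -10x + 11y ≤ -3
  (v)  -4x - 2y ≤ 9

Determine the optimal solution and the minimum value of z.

x = 13/28, y = -38/7, minimum z = -921/28

Feasible corners and z = 11x + 7y:
  (211/58, 88/29) → z = 3553/58
  (13/28, -38/7) → z = -921/28
  (2/3, 1/3) → z = 29/3
  (-7/8, -11/4) → z = -231/8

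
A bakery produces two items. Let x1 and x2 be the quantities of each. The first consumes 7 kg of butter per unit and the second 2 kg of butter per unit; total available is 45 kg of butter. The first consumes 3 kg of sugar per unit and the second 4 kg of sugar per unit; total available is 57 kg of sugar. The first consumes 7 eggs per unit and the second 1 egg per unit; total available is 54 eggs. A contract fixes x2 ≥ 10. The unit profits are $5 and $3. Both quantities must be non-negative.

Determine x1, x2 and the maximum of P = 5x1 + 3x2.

x1 = 3, x2 = 12, maximum P = 51

Vertices and P = 5x1 + 3x2:
  (0, 57/4) → P = 171/4
  (0, 10) → P = 30
  (3, 12) → P = 51
  (25/7, 10) → P = 335/7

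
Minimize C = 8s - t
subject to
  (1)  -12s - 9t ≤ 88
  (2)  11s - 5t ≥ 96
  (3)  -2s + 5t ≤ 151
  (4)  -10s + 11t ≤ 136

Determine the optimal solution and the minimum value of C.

Corner points and C = 8s - t:
  (8/3, -40/3) → C = 104/3
  (1736/71, 2456/71) → C = 11432/71
  (981/28, 619/14) → C = 3305/14
The feasible region is unbounded (it extends along (3, -4), (5, 2)), but C strictly increases along every unbounded feasible direction, so there is no improving ray and the minimum is attained at a vertex.

The binding constraints are -12s - 9t = 88 and 11s - 5t = 96.
Solving simultaneously gives s = 8/3, t = -40/3.

s = 8/3, t = -40/3, minimum C = 104/3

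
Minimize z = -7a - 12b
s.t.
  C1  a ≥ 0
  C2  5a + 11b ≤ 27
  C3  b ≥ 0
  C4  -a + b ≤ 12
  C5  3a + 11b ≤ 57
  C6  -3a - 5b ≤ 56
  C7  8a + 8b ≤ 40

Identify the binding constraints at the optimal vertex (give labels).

C2 and C7

Extreme points and z = -7a - 12b:
  (0, 27/11) → z = -324/11
  (0, 0) → z = 0
  (14/3, 1/3) → z = -110/3
  (5, 0) → z = -35

The minimum is at (14/3, 1/3). Substituting into each constraint, equality holds for C2 and C7; the remaining constraints have slack.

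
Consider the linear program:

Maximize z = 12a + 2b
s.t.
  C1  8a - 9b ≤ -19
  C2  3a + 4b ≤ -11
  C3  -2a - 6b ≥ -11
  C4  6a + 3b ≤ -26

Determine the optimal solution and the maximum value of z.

Feasible corners and z = 12a + 2b:
  (-97/26, -47/39) → z = -1840/39
  (-11, 11/2) → z = -121
  (-71/15, 4/5) → z = -276/5
The feasible region is unbounded (it extends along (-9, -8), (-3, 1)), but z strictly decreases along every unbounded feasible direction, so there is no improving ray and the maximum is attained at a vertex.

a = -97/26, b = -47/39, maximum z = -1840/39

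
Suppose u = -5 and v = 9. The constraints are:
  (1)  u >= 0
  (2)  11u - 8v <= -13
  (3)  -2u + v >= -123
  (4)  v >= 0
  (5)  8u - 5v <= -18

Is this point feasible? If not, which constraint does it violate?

Constraint (1): u = -5, which is not ≥ 0. All other constraints are satisfied.

not feasible — violates (1)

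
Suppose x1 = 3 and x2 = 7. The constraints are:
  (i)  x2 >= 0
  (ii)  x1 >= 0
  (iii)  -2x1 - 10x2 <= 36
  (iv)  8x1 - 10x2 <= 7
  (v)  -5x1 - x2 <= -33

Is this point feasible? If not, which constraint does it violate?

Constraint (v): -5x1 - x2 = -22, which is not ≤ -33. All other constraints are satisfied.

not feasible — violates (v)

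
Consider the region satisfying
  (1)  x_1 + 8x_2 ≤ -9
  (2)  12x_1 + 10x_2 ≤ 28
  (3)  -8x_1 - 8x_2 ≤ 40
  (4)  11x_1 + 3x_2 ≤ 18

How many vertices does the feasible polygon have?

Intersecting each pair of boundary lines and keeping only the points that satisfy every inequality leaves:
  (-31/7, -4/7)
  (171/85, -117/85)
  (33/8, -73/8)

3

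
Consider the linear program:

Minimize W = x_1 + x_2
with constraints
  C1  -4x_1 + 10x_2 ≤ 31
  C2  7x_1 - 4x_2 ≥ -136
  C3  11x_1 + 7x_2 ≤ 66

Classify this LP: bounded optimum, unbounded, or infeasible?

unbounded

From the feasible point (-206/9, -109/18), moving in the direction (-4, -7) keeps every constraint satisfied while W decreases without bound.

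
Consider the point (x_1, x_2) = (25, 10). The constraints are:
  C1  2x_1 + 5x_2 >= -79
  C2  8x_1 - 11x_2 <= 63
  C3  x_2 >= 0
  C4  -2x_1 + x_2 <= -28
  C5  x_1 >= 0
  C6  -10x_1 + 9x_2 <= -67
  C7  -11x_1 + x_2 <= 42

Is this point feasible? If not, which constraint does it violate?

not feasible — violates C2

Constraint C2: 8x_1 - 11x_2 = 90, which is not ≤ 63. All other constraints are satisfied.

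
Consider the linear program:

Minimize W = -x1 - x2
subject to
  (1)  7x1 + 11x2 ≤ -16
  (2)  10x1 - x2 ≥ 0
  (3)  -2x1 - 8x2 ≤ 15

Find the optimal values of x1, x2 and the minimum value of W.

x1 = 37/34, x2 = -73/34, minimum W = 18/17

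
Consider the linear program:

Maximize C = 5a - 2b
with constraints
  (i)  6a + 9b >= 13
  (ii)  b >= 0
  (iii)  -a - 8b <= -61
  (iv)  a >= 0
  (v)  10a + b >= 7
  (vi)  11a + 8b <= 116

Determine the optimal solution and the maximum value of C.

Corner points and C = 5a - 2b:
  (0, 61/8) → C = -61/4
  (11/2, 111/16) → C = 109/8
  (0, 29/2) → C = -29

The binding constraints are -a - 8b = -61 and 11a + 8b = 116.
Solving simultaneously gives a = 11/2, b = 111/16.

a = 11/2, b = 111/16, maximum C = 109/8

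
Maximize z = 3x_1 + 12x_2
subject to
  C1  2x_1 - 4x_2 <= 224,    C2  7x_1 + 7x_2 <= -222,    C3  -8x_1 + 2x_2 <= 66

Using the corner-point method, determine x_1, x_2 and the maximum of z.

Corner points and z = 3x_1 + 12x_2:
  (340/21, -1006/21) → z = -3684/7
  (-178/7, -481/7) → z = -6306/7
  (-453/35, -657/35) → z = -9243/35

x_1 = -453/35, x_2 = -657/35, maximum z = -9243/35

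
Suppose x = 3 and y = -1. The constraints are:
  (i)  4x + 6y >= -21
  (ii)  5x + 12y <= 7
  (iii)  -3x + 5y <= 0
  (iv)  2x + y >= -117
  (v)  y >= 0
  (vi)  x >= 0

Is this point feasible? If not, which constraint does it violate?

Constraint (v): y = -1, which is not ≥ 0. All other constraints are satisfied.

not feasible — violates (v)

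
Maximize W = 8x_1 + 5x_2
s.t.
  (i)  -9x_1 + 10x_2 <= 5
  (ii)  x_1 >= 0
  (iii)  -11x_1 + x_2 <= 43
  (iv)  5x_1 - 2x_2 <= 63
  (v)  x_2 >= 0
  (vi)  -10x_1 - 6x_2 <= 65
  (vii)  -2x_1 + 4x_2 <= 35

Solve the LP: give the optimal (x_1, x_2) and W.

Feasible corners and W = 8x_1 + 5x_2:
  (0, 1/2) → W = 5/2
  (20, 37/2) → W = 505/2
  (0, 0) → W = 0
  (63/5, 0) → W = 504/5

The binding constraints are -9x_1 + 10x_2 = 5 and 5x_1 - 2x_2 = 63.
Solving simultaneously gives x_1 = 20, x_2 = 37/2.

x_1 = 20, x_2 = 37/2, maximum W = 505/2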